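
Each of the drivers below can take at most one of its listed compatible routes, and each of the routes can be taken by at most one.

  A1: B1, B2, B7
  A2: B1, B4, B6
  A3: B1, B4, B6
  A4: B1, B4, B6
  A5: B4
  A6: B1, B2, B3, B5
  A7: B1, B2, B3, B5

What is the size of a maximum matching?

Unit-capacity flow: source→left, listed edges, right→sink; max matching = max flow.
Augmenting path A1→B1 (+1); matched 1.
Augmenting path A2→B4 (+1); matched 2.
Augmenting path A3→B6 (+1); matched 3.
Augmenting path A6→B2 (+1); matched 4.
Augmenting path A7→B3 (+1); matched 5.
Augmenting path A4→B1→A1→B7 (+1); matched 6.
No augmenting path remains; maximum matching = 6.
König certificate: {A1, A6, A7, B1, B4, B6} is a vertex cover of size 6 (every listed pair touches it), so no matching can be larger.

6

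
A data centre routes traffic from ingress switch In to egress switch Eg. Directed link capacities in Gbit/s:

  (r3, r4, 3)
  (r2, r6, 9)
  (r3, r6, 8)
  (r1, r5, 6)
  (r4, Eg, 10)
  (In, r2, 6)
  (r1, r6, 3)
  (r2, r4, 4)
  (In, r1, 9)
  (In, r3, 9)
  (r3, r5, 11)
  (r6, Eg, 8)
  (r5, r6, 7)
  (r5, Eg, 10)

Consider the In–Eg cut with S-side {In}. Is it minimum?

Yes — it is a minimum cut (capacity 24).

Given cut capacity: 9 + 6 + 9 = 24.
Augment In→r1→r5→Eg: bottleneck 6, flow now 6.
Augment In→r1→r6→Eg: bottleneck 3, flow now 9.
Augment In→r2→r4→Eg: bottleneck 4, flow now 13.
Augment In→r2→r6→Eg: bottleneck 2, flow now 15.
Augment In→r3→r4→Eg: bottleneck 3, flow now 18.
Augment In→r3→r5→Eg: bottleneck 4, flow now 22.
Augment In→r3→r6→Eg: bottleneck 2, flow now 24.
No augmenting path remains; maximum flow = 24.
Cut capacity 24 equals the max flow, so it is a minimum cut.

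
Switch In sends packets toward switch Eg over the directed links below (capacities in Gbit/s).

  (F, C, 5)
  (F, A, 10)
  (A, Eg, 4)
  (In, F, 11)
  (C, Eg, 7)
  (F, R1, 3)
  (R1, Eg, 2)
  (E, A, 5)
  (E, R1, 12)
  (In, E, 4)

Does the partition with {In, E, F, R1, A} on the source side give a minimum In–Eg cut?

Given cut capacity: 5 + 2 + 4 = 11.
Augment In→E→R1→Eg: bottleneck 2, flow now 2.
Augment In→E→A→Eg: bottleneck 2, flow now 4.
Augment In→F→A→Eg: bottleneck 2, flow now 6.
Augment In→F→C→Eg: bottleneck 5, flow now 11.
No augmenting path remains; maximum flow = 11.
Cut capacity 11 equals the max flow, so it is a minimum cut.

Yes — it is a minimum cut (capacity 11).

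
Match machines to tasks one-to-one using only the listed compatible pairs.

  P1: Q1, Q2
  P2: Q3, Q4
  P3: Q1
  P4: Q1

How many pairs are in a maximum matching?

Unit-capacity flow: source→left, listed edges, right→sink; max matching = max flow.
Augmenting path P1→Q1 (+1); matched 1.
Augmenting path P2→Q3 (+1); matched 2.
Augmenting path P3→Q1→P1→Q2 (+1); matched 3.
No augmenting path remains; maximum matching = 3.
König certificate: {P1, P2, Q1} is a vertex cover of size 3 (every listed pair touches it), so no matching can be larger.

3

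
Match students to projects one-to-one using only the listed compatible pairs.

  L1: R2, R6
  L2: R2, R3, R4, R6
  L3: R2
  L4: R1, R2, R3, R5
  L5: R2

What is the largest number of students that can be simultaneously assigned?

Unit-capacity flow: source→left, listed edges, right→sink; max matching = max flow.
Augmenting path L1→R2 (+1); matched 1.
Augmenting path L2→R3 (+1); matched 2.
Augmenting path L4→R1 (+1); matched 3.
Augmenting path L3→R2→L1→R6 (+1); matched 4.
No augmenting path remains; maximum matching = 4.
König certificate: {L1, L2, L4, R2} is a vertex cover of size 4 (every listed pair touches it), so no matching can be larger.

4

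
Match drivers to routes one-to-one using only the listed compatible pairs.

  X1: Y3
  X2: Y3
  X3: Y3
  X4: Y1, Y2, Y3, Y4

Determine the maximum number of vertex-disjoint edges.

2

Unit-capacity flow: source→left, listed edges, right→sink; max matching = max flow.
Augmenting path X1→Y3 (+1); matched 1.
Augmenting path X4→Y1 (+1); matched 2.
No augmenting path remains; maximum matching = 2.
König certificate: {X4, Y3} is a vertex cover of size 2 (every listed pair touches it), so no matching can be larger.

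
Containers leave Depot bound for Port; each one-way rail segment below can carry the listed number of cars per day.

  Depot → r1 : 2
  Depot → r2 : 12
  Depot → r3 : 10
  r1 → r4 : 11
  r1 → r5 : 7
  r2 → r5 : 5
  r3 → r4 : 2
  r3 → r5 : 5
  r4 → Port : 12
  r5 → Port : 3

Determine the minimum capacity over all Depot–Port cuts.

7

Augment Depot→r1→r4→Port: bottleneck 2, flow now 2.
Augment Depot→r2→r5→Port: bottleneck 3, flow now 5.
Augment Depot→r3→r4→Port: bottleneck 2, flow now 7.
No augmenting path remains; maximum flow = 7.
By max-flow min-cut, the minimum cut capacity equals the max flow.
In the residual graph, reachable from Depot: {Depot, r2, r3, r5}.
Min-cut edges: Depot→r1 (2), r3→r4 (2), r5→Port (3); capacity 2 + 2 + 3 = 7.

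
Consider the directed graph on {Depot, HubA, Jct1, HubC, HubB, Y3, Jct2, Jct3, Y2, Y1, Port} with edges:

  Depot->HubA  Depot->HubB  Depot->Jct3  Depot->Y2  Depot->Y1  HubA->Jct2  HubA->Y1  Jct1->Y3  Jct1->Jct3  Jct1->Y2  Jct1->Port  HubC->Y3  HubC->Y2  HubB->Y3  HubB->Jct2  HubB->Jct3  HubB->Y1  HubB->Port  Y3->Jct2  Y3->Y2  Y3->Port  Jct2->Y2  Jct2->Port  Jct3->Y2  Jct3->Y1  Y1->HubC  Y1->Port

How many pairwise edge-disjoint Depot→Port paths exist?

Assign every edge capacity 1; by Menger, the answer equals the max flow.
Path Depot→HubB→Port (+1); total 1.
Path Depot→Y1→Port (+1); total 2.
Path Depot→HubA→Jct2→Port (+1); total 3.
Path Depot→Jct3→Y1→HubC→Y3→Port (+1); total 4.
No residual Depot→Port path; max flow = 4.
Certifying cut of size 4: {Depot→HubA, Depot→HubB, Depot→Jct3, Depot→Y1}.

4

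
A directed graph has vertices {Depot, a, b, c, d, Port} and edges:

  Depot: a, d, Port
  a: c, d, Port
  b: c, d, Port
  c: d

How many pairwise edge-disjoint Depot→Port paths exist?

Assign every edge capacity 1; by Menger, the answer equals the max flow.
Path Depot→Port (+1); total 1.
Path Depot→a→Port (+1); total 2.
No residual Depot→Port path; max flow = 2.
Certifying cut of size 2: {Depot→Port, Depot→a}.

2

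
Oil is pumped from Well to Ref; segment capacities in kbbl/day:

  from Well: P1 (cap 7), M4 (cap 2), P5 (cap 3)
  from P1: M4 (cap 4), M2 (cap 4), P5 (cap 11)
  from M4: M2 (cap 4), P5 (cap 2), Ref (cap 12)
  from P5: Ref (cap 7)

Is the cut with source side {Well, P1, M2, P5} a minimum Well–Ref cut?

Given cut capacity: 2 + 4 + 7 = 13.
Augment Well→M4→Ref: bottleneck 2, flow now 2.
Augment Well→P5→Ref: bottleneck 3, flow now 5.
Augment Well→P1→M4→Ref: bottleneck 4, flow now 9.
Augment Well→P1→P5→Ref: bottleneck 3, flow now 12.
No augmenting path remains; maximum flow = 12.
In the residual graph, reachable from Well: {Well}.
Min-cut edges: Well→P1 (7), Well→M4 (2), Well→P5 (3); capacity 7 + 2 + 3 = 12.
Cut capacity 13 exceeds the max flow 12, so it is not minimum.

No — its capacity is 13, but the minimum cut has capacity 12.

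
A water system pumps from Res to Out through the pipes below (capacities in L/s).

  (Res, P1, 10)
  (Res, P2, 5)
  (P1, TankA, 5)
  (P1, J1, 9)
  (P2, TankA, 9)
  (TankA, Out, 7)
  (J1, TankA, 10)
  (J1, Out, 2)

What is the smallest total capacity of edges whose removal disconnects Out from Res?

Augment Res→P1→TankA→Out: bottleneck 5, flow now 5.
Augment Res→P1→J1→Out: bottleneck 2, flow now 7.
Augment Res→P2→TankA→Out: bottleneck 2, flow now 9.
No augmenting path remains; maximum flow = 9.
By max-flow min-cut, the minimum cut capacity equals the max flow.
In the residual graph, reachable from Res: {Res, P1, P2, TankA, J1}.
Min-cut edges: TankA→Out (7), J1→Out (2); capacity 7 + 2 = 9.

9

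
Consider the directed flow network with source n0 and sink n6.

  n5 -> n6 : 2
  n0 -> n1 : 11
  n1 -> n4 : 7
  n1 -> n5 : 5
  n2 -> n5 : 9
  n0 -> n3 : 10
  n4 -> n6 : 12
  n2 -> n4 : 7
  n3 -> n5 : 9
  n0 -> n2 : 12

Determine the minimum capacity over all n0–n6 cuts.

Augment n0→n1→n4→n6: bottleneck 7, flow now 7.
Augment n0→n1→n5→n6: bottleneck 2, flow now 9.
Augment n0→n2→n4→n6: bottleneck 5, flow now 14.
No augmenting path remains; maximum flow = 14.
By max-flow min-cut, the minimum cut capacity equals the max flow.
In the residual graph, reachable from n0: {n0, n1, n2, n3, n4, n5}.
Min-cut edges: n4→n6 (12), n5→n6 (2); capacity 12 + 2 = 14.

14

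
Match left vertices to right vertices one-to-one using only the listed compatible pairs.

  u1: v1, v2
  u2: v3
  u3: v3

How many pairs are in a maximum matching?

Unit-capacity flow: source→left, listed edges, right→sink; max matching = max flow.
Augmenting path u1→v1 (+1); matched 1.
Augmenting path u2→v3 (+1); matched 2.
No augmenting path remains; maximum matching = 2.
König certificate: {u1, v3} is a vertex cover of size 2 (every listed pair touches it), so no matching can be larger.

2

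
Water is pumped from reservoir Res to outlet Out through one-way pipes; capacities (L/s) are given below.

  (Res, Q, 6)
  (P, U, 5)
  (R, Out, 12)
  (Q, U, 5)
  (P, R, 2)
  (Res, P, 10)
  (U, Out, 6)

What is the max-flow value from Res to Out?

8

Augment Res→P→R→Out: bottleneck 2, flow now 2.
Augment Res→P→U→Out: bottleneck 5, flow now 7.
Augment Res→Q→U→Out: bottleneck 1, flow now 8.
No augmenting path remains; maximum flow = 8.
In the residual graph, reachable from Res: {Res, P, Q, U}.
Min-cut edges: P→R (2), U→Out (6); capacity 2 + 6 = 8.
This cut is saturated, so no flow can exceed 8.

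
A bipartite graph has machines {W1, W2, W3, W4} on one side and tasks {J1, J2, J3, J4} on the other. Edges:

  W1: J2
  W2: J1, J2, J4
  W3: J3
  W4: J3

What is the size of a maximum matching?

Unit-capacity flow: source→left, listed edges, right→sink; max matching = max flow.
Augmenting path W1→J2 (+1); matched 1.
Augmenting path W2→J1 (+1); matched 2.
Augmenting path W3→J3 (+1); matched 3.
No augmenting path remains; maximum matching = 3.
König certificate: {W1, W2, J3} is a vertex cover of size 3 (every listed pair touches it), so no matching can be larger.

3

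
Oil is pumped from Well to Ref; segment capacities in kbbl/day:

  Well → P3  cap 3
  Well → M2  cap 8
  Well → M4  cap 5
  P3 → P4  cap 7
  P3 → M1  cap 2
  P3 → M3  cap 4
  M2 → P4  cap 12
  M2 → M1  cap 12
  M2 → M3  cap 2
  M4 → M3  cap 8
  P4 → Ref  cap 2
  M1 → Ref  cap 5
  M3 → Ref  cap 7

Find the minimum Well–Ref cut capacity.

14

Augment Well→P3→P4→Ref: bottleneck 2, flow now 2.
Augment Well→P3→M1→Ref: bottleneck 1, flow now 3.
Augment Well→M2→M1→Ref: bottleneck 4, flow now 7.
Augment Well→M2→M3→Ref: bottleneck 2, flow now 9.
Augment Well→M4→M3→Ref: bottleneck 5, flow now 14.
No augmenting path remains; maximum flow = 14.
By max-flow min-cut, the minimum cut capacity equals the max flow.
In the residual graph, reachable from Well: {Well, P3, M2, M4, P4, M1, M3}.
Min-cut edges: P4→Ref (2), M1→Ref (5), M3→Ref (7); capacity 2 + 5 + 7 = 14.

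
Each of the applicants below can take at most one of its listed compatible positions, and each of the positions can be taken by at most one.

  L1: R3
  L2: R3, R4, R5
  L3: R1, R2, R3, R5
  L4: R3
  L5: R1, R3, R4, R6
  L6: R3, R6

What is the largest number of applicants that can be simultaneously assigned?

5

Unit-capacity flow: source→left, listed edges, right→sink; max matching = max flow.
Augmenting path L1→R3 (+1); matched 1.
Augmenting path L2→R4 (+1); matched 2.
Augmenting path L3→R1 (+1); matched 3.
Augmenting path L5→R6 (+1); matched 4.
Augmenting path L6→R6→L5→R1→L3→R2 (+1); matched 5.
No augmenting path remains; maximum matching = 5.
König certificate: {L2, L3, L5, L6, R3} is a vertex cover of size 5 (every listed pair touches it), so no matching can be larger.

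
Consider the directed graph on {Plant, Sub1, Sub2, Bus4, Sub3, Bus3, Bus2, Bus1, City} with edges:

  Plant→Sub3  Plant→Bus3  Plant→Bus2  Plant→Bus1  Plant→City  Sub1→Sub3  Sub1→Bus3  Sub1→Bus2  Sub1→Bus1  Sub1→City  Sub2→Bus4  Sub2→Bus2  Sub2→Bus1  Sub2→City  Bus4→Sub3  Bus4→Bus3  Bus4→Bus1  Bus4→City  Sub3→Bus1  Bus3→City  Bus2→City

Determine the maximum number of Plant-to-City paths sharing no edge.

3

Assign every edge capacity 1; by Menger, the answer equals the max flow.
Path Plant→City (+1); total 1.
Path Plant→Bus3→City (+1); total 2.
Path Plant→Bus2→City (+1); total 3.
No residual Plant→City path; max flow = 3.
Certifying cut of size 3: {Plant→Bus2, Plant→Bus3, Plant→City}.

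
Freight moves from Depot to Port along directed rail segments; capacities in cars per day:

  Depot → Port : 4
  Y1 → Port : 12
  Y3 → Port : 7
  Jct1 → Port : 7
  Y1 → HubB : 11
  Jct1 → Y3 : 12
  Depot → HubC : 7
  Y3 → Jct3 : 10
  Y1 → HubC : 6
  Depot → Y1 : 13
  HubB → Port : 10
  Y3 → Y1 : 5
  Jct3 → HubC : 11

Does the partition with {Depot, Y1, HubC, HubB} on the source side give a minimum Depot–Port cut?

No — its capacity is 26, but the minimum cut has capacity 17.

Given cut capacity: 4 + 12 + 10 = 26.
Augment Depot→Port: bottleneck 4, flow now 4.
Augment Depot→Y1→Port: bottleneck 12, flow now 16.
Augment Depot→Y1→HubB→Port: bottleneck 1, flow now 17.
No augmenting path remains; maximum flow = 17.
In the residual graph, reachable from Depot: {Depot, HubC}.
Min-cut edges: Depot→Y1 (13), Depot→Port (4); capacity 13 + 4 = 17.
Cut capacity 26 exceeds the max flow 17, so it is not minimum.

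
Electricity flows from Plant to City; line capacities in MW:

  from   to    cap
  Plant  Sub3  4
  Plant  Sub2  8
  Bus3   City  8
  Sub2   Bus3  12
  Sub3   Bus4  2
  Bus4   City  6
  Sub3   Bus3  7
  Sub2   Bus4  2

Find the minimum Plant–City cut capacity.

12

Augment Plant→Sub3→Bus4→City: bottleneck 2, flow now 2.
Augment Plant→Sub3→Bus3→City: bottleneck 2, flow now 4.
Augment Plant→Sub2→Bus4→City: bottleneck 2, flow now 6.
Augment Plant→Sub2→Bus3→City: bottleneck 6, flow now 12.
No augmenting path remains; maximum flow = 12.
By max-flow min-cut, the minimum cut capacity equals the max flow.
In the residual graph, reachable from Plant: {Plant}.
Min-cut edges: Plant→Sub3 (4), Plant→Sub2 (8); capacity 4 + 8 = 12.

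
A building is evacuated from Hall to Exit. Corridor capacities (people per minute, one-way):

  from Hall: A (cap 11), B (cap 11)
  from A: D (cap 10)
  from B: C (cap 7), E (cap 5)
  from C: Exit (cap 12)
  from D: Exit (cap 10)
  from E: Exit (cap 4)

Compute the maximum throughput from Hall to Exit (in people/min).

21

Augment Hall→A→D→Exit: bottleneck 10, flow now 10.
Augment Hall→B→C→Exit: bottleneck 7, flow now 17.
Augment Hall→B→E→Exit: bottleneck 4, flow now 21.
No augmenting path remains; maximum flow = 21.
In the residual graph, reachable from Hall: {Hall, A}.
Min-cut edges: Hall→B (11), A→D (10); capacity 11 + 10 = 21.
This cut is saturated, so no flow can exceed 21.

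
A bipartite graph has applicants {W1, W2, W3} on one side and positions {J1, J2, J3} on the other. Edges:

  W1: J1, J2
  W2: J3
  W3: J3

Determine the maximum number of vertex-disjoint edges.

2

Unit-capacity flow: source→left, listed edges, right→sink; max matching = max flow.
Augmenting path W1→J1 (+1); matched 1.
Augmenting path W2→J3 (+1); matched 2.
No augmenting path remains; maximum matching = 2.
König certificate: {W1, J3} is a vertex cover of size 2 (every listed pair touches it), so no matching can be larger.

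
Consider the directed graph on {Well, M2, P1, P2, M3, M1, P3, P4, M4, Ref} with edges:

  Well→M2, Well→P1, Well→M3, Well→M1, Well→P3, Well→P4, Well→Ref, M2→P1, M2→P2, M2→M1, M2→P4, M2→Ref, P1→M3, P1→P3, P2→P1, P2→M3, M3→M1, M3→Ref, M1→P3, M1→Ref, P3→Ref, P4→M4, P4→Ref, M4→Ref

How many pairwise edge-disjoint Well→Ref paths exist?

6

Assign every edge capacity 1; by Menger, the answer equals the max flow.
Path Well→Ref (+1); total 1.
Path Well→M2→Ref (+1); total 2.
Path Well→M3→Ref (+1); total 3.
Path Well→M1→Ref (+1); total 4.
Path Well→P3→Ref (+1); total 5.
Path Well→P4→Ref (+1); total 6.
No residual Well→Ref path; max flow = 6.
Certifying cut of size 6: {M1→Ref, M3→Ref, P3→Ref, Well→M2, Well→P4, Well→Ref}.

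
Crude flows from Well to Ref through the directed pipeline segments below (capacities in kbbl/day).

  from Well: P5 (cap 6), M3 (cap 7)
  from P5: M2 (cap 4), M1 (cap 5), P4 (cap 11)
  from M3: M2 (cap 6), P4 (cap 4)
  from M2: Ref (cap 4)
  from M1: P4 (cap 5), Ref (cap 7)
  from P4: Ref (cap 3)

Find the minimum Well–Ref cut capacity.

Augment Well→P5→M2→Ref: bottleneck 4, flow now 4.
Augment Well→P5→M1→Ref: bottleneck 2, flow now 6.
Augment Well→M3→P4→Ref: bottleneck 3, flow now 9.
Augment Well→M3→M2→P5→M1→Ref: bottleneck 3, flow now 12. (uses reverse residual edge)
No augmenting path remains; maximum flow = 12.
By max-flow min-cut, the minimum cut capacity equals the max flow.
In the residual graph, reachable from Well: {Well, P5, M3, M2, P4}.
Min-cut edges: P5→M1 (5), M2→Ref (4), P4→Ref (3); capacity 5 + 4 + 3 = 12.

12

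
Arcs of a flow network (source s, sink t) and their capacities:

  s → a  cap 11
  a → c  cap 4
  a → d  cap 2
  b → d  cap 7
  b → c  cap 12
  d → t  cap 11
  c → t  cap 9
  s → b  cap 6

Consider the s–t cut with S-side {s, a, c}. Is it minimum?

Given cut capacity: 6 + 2 + 9 = 17.
Augment s→a→c→t: bottleneck 4, flow now 4.
Augment s→a→d→t: bottleneck 2, flow now 6.
Augment s→b→c→t: bottleneck 5, flow now 11.
Augment s→b→d→t: bottleneck 1, flow now 12.
No augmenting path remains; maximum flow = 12.
In the residual graph, reachable from s: {s, a}.
Min-cut edges: s→b (6), a→c (4), a→d (2); capacity 6 + 4 + 2 = 12.
Cut capacity 17 exceeds the max flow 12, so it is not minimum.

No — its capacity is 17, but the minimum cut has capacity 12.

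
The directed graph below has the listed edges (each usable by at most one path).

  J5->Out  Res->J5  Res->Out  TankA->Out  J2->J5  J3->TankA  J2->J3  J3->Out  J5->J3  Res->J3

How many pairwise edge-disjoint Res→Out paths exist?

3

Assign every edge capacity 1; by Menger, the answer equals the max flow.
Path Res→Out (+1); total 1.
Path Res→J5→Out (+1); total 2.
Path Res→J3→Out (+1); total 3.
No residual Res→Out path; max flow = 3.
Certifying cut of size 3: {Res→J3, Res→J5, Res→Out}.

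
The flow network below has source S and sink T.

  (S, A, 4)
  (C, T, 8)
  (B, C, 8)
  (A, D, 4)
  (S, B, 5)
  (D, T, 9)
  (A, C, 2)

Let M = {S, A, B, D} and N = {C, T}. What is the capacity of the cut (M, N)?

19

Edges leaving {S, A, B, D}: A→C (2), B→C (8), D→T (9).
Cut capacity = 2 + 8 + 9 = 19.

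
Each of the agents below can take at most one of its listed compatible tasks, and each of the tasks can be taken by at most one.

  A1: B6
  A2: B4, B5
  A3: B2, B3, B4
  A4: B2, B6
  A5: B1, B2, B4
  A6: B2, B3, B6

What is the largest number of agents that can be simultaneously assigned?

Unit-capacity flow: source→left, listed edges, right→sink; max matching = max flow.
Augmenting path A1→B6 (+1); matched 1.
Augmenting path A2→B4 (+1); matched 2.
Augmenting path A3→B2 (+1); matched 3.
Augmenting path A5→B1 (+1); matched 4.
Augmenting path A6→B3 (+1); matched 5.
Augmenting path A4→B2→A3→B4→A2→B5 (+1); matched 6.
No augmenting path remains; maximum matching = 6.
König certificate: {A1, A2, A3, A4, A5, A6} is a vertex cover of size 6 (every listed pair touches it), so no matching can be larger.

6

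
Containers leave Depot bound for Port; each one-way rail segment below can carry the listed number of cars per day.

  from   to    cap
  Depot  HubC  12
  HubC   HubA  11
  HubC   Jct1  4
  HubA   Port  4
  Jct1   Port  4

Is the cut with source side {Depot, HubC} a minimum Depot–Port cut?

Given cut capacity: 11 + 4 = 15.
Augment Depot→HubC→HubA→Port: bottleneck 4, flow now 4.
Augment Depot→HubC→Jct1→Port: bottleneck 4, flow now 8.
No augmenting path remains; maximum flow = 8.
In the residual graph, reachable from Depot: {Depot, HubC, HubA}.
Min-cut edges: HubC→Jct1 (4), HubA→Port (4); capacity 4 + 4 = 8.
Cut capacity 15 exceeds the max flow 8, so it is not minimum.

No — its capacity is 15, but the minimum cut has capacity 8.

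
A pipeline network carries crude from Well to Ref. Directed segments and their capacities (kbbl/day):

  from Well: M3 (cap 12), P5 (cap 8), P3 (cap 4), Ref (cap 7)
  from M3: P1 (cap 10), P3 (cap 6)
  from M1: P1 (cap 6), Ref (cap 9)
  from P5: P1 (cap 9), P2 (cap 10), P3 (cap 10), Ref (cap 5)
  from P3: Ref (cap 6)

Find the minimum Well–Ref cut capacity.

18

Augment Well→Ref: bottleneck 7, flow now 7.
Augment Well→P5→Ref: bottleneck 5, flow now 12.
Augment Well→P3→Ref: bottleneck 4, flow now 16.
Augment Well→M3→P3→Ref: bottleneck 2, flow now 18.
No augmenting path remains; maximum flow = 18.
By max-flow min-cut, the minimum cut capacity equals the max flow.
In the residual graph, reachable from Well: {Well, M3, P5, P1, P2, P3}.
Min-cut edges: Well→Ref (7), P5→Ref (5), P3→Ref (6); capacity 7 + 5 + 6 = 18.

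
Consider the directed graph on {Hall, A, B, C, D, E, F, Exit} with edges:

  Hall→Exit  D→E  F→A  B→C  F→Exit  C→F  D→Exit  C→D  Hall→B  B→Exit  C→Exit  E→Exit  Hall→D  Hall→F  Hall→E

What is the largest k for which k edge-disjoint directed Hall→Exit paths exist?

5

Assign every edge capacity 1; by Menger, the answer equals the max flow.
Path Hall→Exit (+1); total 1.
Path Hall→B→Exit (+1); total 2.
Path Hall→D→Exit (+1); total 3.
Path Hall→E→Exit (+1); total 4.
Path Hall→F→Exit (+1); total 5.
No residual Hall→Exit path; max flow = 5.
Certifying cut of size 5: {Hall→B, Hall→D, Hall→E, Hall→Exit, Hall→F}.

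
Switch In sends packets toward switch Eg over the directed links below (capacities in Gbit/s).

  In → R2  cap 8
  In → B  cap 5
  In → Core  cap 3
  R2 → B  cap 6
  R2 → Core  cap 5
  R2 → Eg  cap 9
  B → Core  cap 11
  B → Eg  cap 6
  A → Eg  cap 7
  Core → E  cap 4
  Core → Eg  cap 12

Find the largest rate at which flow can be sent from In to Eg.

16

Augment In→R2→Eg: bottleneck 8, flow now 8.
Augment In→B→Eg: bottleneck 5, flow now 13.
Augment In→Core→Eg: bottleneck 3, flow now 16.
No augmenting path remains; maximum flow = 16.
In the residual graph, reachable from In: {In}.
Min-cut edges: In→R2 (8), In→B (5), In→Core (3); capacity 8 + 5 + 3 = 16.
This cut is saturated, so no flow can exceed 16.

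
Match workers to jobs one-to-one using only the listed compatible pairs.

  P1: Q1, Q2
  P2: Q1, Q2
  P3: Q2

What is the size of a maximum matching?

2

Unit-capacity flow: source→left, listed edges, right→sink; max matching = max flow.
Augmenting path P1→Q1 (+1); matched 1.
Augmenting path P2→Q2 (+1); matched 2.
No augmenting path remains; maximum matching = 2.
König certificate: {Q1, Q2} is a vertex cover of size 2 (every listed pair touches it), so no matching can be larger.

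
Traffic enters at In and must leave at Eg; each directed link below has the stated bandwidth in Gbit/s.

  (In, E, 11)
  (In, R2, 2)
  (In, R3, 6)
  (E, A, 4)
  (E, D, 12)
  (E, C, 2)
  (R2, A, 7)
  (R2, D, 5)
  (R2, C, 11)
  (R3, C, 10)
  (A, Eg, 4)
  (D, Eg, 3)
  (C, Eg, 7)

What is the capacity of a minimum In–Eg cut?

14

Augment In→E→A→Eg: bottleneck 4, flow now 4.
Augment In→E→D→Eg: bottleneck 3, flow now 7.
Augment In→E→C→Eg: bottleneck 2, flow now 9.
Augment In→R2→C→Eg: bottleneck 2, flow now 11.
Augment In→R3→C→Eg: bottleneck 3, flow now 14.
No augmenting path remains; maximum flow = 14.
By max-flow min-cut, the minimum cut capacity equals the max flow.
In the residual graph, reachable from In: {In, E, R2, R3, A, D, C}.
Min-cut edges: A→Eg (4), D→Eg (3), C→Eg (7); capacity 4 + 3 + 7 = 14.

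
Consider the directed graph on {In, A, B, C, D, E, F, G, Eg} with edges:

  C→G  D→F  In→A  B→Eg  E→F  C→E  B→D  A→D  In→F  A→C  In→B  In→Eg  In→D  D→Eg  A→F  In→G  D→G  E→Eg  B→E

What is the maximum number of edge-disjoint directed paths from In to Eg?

Assign every edge capacity 1; by Menger, the answer equals the max flow.
Path In→Eg (+1); total 1.
Path In→B→Eg (+1); total 2.
Path In→D→Eg (+1); total 3.
Path In→A→C→E→Eg (+1); total 4.
No residual In→Eg path; max flow = 4.
Certifying cut of size 4: {In→A, In→B, In→D, In→Eg}.

4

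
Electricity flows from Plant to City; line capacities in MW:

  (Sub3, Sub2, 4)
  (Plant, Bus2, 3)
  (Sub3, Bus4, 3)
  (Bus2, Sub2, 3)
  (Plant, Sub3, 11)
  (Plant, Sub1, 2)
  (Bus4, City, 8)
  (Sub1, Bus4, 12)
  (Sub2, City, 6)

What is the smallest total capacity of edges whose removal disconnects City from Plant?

11

Augment Plant→Sub1→Bus4→City: bottleneck 2, flow now 2.
Augment Plant→Bus2→Sub2→City: bottleneck 3, flow now 5.
Augment Plant→Sub3→Bus4→City: bottleneck 3, flow now 8.
Augment Plant→Sub3→Sub2→City: bottleneck 3, flow now 11.
No augmenting path remains; maximum flow = 11.
By max-flow min-cut, the minimum cut capacity equals the max flow.
In the residual graph, reachable from Plant: {Plant, Bus2, Sub3, Sub2}.
Min-cut edges: Plant→Sub1 (2), Sub3→Bus4 (3), Sub2→City (6); capacity 2 + 3 + 6 = 11.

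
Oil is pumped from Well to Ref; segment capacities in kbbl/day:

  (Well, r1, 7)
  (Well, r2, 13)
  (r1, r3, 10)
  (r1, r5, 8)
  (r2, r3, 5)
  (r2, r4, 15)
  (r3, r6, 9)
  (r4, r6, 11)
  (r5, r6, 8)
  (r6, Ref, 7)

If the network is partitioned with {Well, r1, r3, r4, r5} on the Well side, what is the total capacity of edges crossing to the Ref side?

Edges leaving {Well, r1, r3, r4, r5}: Well→r2 (13), r3→r6 (9), r4→r6 (11), r5→r6 (8).
Cut capacity = 13 + 9 + 11 + 8 = 41.

41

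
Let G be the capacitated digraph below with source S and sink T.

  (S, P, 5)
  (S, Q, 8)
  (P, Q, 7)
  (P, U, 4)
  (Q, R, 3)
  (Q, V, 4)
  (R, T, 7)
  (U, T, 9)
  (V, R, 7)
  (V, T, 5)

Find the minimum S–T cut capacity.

Augment S→P→U→T: bottleneck 4, flow now 4.
Augment S→Q→R→T: bottleneck 3, flow now 7.
Augment S→Q→V→T: bottleneck 4, flow now 11.
No augmenting path remains; maximum flow = 11.
By max-flow min-cut, the minimum cut capacity equals the max flow.
In the residual graph, reachable from S: {S, P, Q}.
Min-cut edges: P→U (4), Q→R (3), Q→V (4); capacity 4 + 3 + 4 = 11.

11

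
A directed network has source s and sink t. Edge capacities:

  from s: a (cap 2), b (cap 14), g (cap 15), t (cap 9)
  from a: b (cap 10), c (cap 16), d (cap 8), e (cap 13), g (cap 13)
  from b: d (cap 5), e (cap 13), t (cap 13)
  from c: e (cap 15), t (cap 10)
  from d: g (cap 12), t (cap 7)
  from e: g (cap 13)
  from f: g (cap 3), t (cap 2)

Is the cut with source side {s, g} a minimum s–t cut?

Yes — it is a minimum cut (capacity 25).

Given cut capacity: 2 + 14 + 9 = 25.
Augment s→t: bottleneck 9, flow now 9.
Augment s→b→t: bottleneck 13, flow now 22.
Augment s→a→c→t: bottleneck 2, flow now 24.
Augment s→b→d→t: bottleneck 1, flow now 25.
No augmenting path remains; maximum flow = 25.
Cut capacity 25 equals the max flow, so it is a minimum cut.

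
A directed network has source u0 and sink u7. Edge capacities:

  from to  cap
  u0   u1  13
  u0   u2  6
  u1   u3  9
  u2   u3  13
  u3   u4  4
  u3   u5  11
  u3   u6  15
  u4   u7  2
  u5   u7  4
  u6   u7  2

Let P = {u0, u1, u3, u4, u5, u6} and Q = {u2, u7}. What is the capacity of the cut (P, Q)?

14

Edges leaving {u0, u1, u3, u4, u5, u6}: u0→u2 (6), u4→u7 (2), u5→u7 (4), u6→u7 (2).
Cut capacity = 6 + 2 + 4 + 2 = 14.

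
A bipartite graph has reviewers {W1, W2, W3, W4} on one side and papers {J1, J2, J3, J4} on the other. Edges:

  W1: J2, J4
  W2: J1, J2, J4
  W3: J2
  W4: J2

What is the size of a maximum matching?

3

Unit-capacity flow: source→left, listed edges, right→sink; max matching = max flow.
Augmenting path W1→J2 (+1); matched 1.
Augmenting path W2→J1 (+1); matched 2.
Augmenting path W3→J2→W1→J4 (+1); matched 3.
No augmenting path remains; maximum matching = 3.
König certificate: {W1, W2, J2} is a vertex cover of size 3 (every listed pair touches it), so no matching can be larger.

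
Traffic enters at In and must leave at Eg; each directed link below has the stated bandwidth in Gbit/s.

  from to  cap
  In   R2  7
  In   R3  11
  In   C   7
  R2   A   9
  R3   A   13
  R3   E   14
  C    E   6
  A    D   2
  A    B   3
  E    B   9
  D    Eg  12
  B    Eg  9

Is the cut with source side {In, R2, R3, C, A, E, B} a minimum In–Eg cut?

Given cut capacity: 2 + 9 = 11.
Augment In→R2→A→D→Eg: bottleneck 2, flow now 2.
Augment In→R2→A→B→Eg: bottleneck 3, flow now 5.
Augment In→R3→E→B→Eg: bottleneck 6, flow now 11.
No augmenting path remains; maximum flow = 11.
Cut capacity 11 equals the max flow, so it is a minimum cut.

Yes — it is a minimum cut (capacity 11).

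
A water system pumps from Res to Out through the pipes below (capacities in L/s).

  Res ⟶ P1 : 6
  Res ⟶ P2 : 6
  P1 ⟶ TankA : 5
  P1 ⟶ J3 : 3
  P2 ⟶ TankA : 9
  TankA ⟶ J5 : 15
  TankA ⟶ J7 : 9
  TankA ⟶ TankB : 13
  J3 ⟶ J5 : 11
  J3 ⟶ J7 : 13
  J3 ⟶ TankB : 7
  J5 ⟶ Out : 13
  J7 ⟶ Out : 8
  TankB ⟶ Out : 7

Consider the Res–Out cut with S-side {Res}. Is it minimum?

Yes — it is a minimum cut (capacity 12).

Given cut capacity: 6 + 6 = 12.
Augment Res→P1→TankA→J5→Out: bottleneck 5, flow now 5.
Augment Res→P1→J3→J5→Out: bottleneck 1, flow now 6.
Augment Res→P2→TankA→J5→Out: bottleneck 6, flow now 12.
No augmenting path remains; maximum flow = 12.
Cut capacity 12 equals the max flow, so it is a minimum cut.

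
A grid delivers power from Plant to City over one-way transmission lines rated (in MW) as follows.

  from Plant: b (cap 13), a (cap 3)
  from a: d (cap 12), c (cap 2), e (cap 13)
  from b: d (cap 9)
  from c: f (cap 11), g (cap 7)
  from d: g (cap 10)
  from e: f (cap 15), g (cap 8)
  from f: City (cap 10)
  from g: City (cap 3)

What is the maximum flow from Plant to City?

Augment Plant→a→c→f→City: bottleneck 2, flow now 2.
Augment Plant→a→d→g→City: bottleneck 1, flow now 3.
Augment Plant→b→d→g→City: bottleneck 2, flow now 5.
Augment Plant→b→d→a→e→f→City: bottleneck 1, flow now 6. (uses reverse residual edge)
No augmenting path remains; maximum flow = 6.
In the residual graph, reachable from Plant: {Plant, b, d, g}.
Min-cut edges: Plant→a (3), g→City (3); capacity 3 + 3 = 6.
This cut is saturated, so no flow can exceed 6.

6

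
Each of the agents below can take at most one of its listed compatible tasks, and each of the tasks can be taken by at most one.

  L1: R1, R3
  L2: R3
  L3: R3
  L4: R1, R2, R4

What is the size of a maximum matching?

3

Unit-capacity flow: source→left, listed edges, right→sink; max matching = max flow.
Augmenting path L1→R1 (+1); matched 1.
Augmenting path L2→R3 (+1); matched 2.
Augmenting path L4→R2 (+1); matched 3.
No augmenting path remains; maximum matching = 3.
König certificate: {L1, L4, R3} is a vertex cover of size 3 (every listed pair touches it), so no matching can be larger.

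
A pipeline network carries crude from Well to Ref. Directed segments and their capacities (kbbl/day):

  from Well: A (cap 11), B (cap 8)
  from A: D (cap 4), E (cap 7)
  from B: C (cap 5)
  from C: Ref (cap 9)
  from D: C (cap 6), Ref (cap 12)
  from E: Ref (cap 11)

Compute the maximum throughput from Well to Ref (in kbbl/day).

16

Augment Well→A→D→Ref: bottleneck 4, flow now 4.
Augment Well→A→E→Ref: bottleneck 7, flow now 11.
Augment Well→B→C→Ref: bottleneck 5, flow now 16.
No augmenting path remains; maximum flow = 16.
In the residual graph, reachable from Well: {Well, B}.
Min-cut edges: Well→A (11), B→C (5); capacity 11 + 5 = 16.
This cut is saturated, so no flow can exceed 16.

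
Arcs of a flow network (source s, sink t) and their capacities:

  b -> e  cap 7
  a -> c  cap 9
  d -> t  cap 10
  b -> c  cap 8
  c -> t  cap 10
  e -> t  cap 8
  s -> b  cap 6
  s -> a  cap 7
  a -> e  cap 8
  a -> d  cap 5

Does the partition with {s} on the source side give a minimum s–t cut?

Yes — it is a minimum cut (capacity 13).

Given cut capacity: 7 + 6 = 13.
Augment s→a→c→t: bottleneck 7, flow now 7.
Augment s→b→c→t: bottleneck 3, flow now 10.
Augment s→b→e→t: bottleneck 3, flow now 13.
No augmenting path remains; maximum flow = 13.
Cut capacity 13 equals the max flow, so it is a minimum cut.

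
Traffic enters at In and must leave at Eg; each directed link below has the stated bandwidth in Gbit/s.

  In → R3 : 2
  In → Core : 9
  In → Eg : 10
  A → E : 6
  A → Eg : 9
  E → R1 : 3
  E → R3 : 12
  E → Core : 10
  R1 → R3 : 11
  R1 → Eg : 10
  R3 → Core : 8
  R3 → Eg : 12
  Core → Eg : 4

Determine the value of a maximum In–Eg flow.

Augment In→Eg: bottleneck 10, flow now 10.
Augment In→R3→Eg: bottleneck 2, flow now 12.
Augment In→Core→Eg: bottleneck 4, flow now 16.
No augmenting path remains; maximum flow = 16.
In the residual graph, reachable from In: {In, Core}.
Min-cut edges: In→R3 (2), In→Eg (10), Core→Eg (4); capacity 2 + 10 + 4 = 16.
This cut is saturated, so no flow can exceed 16.

16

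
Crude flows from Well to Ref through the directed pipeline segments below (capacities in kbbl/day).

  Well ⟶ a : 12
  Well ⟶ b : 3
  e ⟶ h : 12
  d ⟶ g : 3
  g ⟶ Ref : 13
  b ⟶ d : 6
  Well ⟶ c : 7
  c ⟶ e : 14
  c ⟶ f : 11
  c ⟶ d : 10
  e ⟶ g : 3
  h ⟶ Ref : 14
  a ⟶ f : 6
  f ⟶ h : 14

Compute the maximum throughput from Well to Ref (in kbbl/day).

Augment Well→a→f→h→Ref: bottleneck 6, flow now 6.
Augment Well→b→d→g→Ref: bottleneck 3, flow now 9.
Augment Well→c→e→g→Ref: bottleneck 3, flow now 12.
Augment Well→c→e→h→Ref: bottleneck 4, flow now 16.
No augmenting path remains; maximum flow = 16.
In the residual graph, reachable from Well: {Well, a}.
Min-cut edges: Well→b (3), Well→c (7), a→f (6); capacity 3 + 7 + 6 = 16.
This cut is saturated, so no flow can exceed 16.

16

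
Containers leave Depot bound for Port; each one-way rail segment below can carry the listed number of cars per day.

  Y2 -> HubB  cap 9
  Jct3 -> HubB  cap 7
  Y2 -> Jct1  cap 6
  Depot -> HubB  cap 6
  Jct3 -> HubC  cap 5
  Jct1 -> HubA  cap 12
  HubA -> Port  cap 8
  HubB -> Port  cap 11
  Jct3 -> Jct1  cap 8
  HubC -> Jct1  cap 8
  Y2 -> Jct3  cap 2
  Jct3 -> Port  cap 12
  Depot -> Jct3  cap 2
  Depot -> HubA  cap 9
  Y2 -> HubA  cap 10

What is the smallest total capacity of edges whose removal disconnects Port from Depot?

16

Augment Depot→Jct3→Port: bottleneck 2, flow now 2.
Augment Depot→HubB→Port: bottleneck 6, flow now 8.
Augment Depot→HubA→Port: bottleneck 8, flow now 16.
No augmenting path remains; maximum flow = 16.
By max-flow min-cut, the minimum cut capacity equals the max flow.
In the residual graph, reachable from Depot: {Depot, HubA}.
Min-cut edges: Depot→Jct3 (2), Depot→HubB (6), HubA→Port (8); capacity 2 + 6 + 8 = 16.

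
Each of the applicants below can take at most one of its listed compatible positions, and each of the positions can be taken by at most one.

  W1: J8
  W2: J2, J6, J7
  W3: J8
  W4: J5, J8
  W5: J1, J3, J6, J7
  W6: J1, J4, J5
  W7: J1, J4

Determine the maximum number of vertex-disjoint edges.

6

Unit-capacity flow: source→left, listed edges, right→sink; max matching = max flow.
Augmenting path W1→J8 (+1); matched 1.
Augmenting path W2→J2 (+1); matched 2.
Augmenting path W4→J5 (+1); matched 3.
Augmenting path W5→J1 (+1); matched 4.
Augmenting path W6→J4 (+1); matched 5.
Augmenting path W7→J1→W5→J3 (+1); matched 6.
No augmenting path remains; maximum matching = 6.
König certificate: {W2, W4, W5, W6, W7, J8} is a vertex cover of size 6 (every listed pair touches it), so no matching can be larger.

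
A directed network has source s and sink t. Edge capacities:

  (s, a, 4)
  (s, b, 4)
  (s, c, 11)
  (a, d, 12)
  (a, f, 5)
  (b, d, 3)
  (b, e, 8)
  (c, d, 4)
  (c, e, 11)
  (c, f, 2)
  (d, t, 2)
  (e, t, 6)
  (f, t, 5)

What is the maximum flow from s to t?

13

Augment s→a→d→t: bottleneck 2, flow now 2.
Augment s→a→f→t: bottleneck 2, flow now 4.
Augment s→b→e→t: bottleneck 4, flow now 8.
Augment s→c→e→t: bottleneck 2, flow now 10.
Augment s→c→f→t: bottleneck 2, flow now 12.
Augment s→c→d→a→f→t: bottleneck 1, flow now 13. (uses reverse residual edge)
No augmenting path remains; maximum flow = 13.
In the residual graph, reachable from s: {s, a, b, c, d, e, f}.
Min-cut edges: d→t (2), e→t (6), f→t (5); capacity 2 + 6 + 5 = 13.
This cut is saturated, so no flow can exceed 13.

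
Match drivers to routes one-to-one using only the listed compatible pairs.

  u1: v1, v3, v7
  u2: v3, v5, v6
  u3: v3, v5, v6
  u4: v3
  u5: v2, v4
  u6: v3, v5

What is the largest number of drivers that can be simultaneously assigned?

5

Unit-capacity flow: source→left, listed edges, right→sink; max matching = max flow.
Augmenting path u1→v1 (+1); matched 1.
Augmenting path u2→v3 (+1); matched 2.
Augmenting path u3→v5 (+1); matched 3.
Augmenting path u5→v2 (+1); matched 4.
Augmenting path u4→v3→u2→v6 (+1); matched 5.
No augmenting path remains; maximum matching = 5.
König certificate: {u1, u5, v3, v5, v6} is a vertex cover of size 5 (every listed pair touches it), so no matching can be larger.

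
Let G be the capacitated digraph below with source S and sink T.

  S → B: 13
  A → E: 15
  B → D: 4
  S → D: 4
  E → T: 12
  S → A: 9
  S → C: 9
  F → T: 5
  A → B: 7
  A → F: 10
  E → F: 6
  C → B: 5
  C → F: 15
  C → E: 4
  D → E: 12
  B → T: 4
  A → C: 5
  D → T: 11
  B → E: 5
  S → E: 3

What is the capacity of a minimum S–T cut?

Augment S→B→T: bottleneck 4, flow now 4.
Augment S→D→T: bottleneck 4, flow now 8.
Augment S→E→T: bottleneck 3, flow now 11.
Augment S→A→E→T: bottleneck 9, flow now 20.
Augment S→B→D→T: bottleneck 4, flow now 24.
Augment S→C→F→T: bottleneck 5, flow now 29.
No augmenting path remains; maximum flow = 29.
By max-flow min-cut, the minimum cut capacity equals the max flow.
In the residual graph, reachable from S: {S, A, B, C, E, F}.
Min-cut edges: S→D (4), B→D (4), B→T (4), E→T (12), F→T (5); capacity 4 + 4 + 4 + 12 + 5 = 29.

29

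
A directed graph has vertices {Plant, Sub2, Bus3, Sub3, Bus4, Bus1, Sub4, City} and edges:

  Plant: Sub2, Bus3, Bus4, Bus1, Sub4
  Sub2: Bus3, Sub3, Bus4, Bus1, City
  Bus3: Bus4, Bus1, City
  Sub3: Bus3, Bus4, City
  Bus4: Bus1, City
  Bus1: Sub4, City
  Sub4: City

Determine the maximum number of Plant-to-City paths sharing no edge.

Assign every edge capacity 1; by Menger, the answer equals the max flow.
Path Plant→Sub2→City (+1); total 1.
Path Plant→Bus3→City (+1); total 2.
Path Plant→Bus4→City (+1); total 3.
Path Plant→Bus1→City (+1); total 4.
Path Plant→Sub4→City (+1); total 5.
No residual Plant→City path; max flow = 5.
Certifying cut of size 5: {Plant→Bus1, Plant→Bus3, Plant→Bus4, Plant→Sub2, Plant→Sub4}.

5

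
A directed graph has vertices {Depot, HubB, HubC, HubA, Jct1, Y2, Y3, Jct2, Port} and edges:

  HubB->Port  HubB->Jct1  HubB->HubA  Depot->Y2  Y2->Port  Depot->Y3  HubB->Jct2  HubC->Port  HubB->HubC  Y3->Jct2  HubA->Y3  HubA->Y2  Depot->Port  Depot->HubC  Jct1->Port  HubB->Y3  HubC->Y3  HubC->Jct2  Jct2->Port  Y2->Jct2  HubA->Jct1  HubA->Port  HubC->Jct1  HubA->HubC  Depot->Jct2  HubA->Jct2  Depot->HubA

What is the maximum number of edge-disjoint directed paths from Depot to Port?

Assign every edge capacity 1; by Menger, the answer equals the max flow.
Path Depot→Port (+1); total 1.
Path Depot→HubC→Port (+1); total 2.
Path Depot→HubA→Port (+1); total 3.
Path Depot→Y2→Port (+1); total 4.
Path Depot→Jct2→Port (+1); total 5.
No residual Depot→Port path; max flow = 5.
Certifying cut of size 5: {Depot→HubA, Depot→HubC, Depot→Port, Depot→Y2, Jct2→Port}.

5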